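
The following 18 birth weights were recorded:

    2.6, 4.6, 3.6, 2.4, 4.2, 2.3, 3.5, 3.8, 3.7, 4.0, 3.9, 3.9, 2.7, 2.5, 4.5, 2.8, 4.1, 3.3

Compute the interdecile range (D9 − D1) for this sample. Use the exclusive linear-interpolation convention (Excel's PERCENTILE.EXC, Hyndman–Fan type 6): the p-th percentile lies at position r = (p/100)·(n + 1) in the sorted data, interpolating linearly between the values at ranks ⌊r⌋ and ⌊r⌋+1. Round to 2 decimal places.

2.12

Sorted: 2.3, 2.4, 2.5, 2.6, 2.7, 2.8, 3.3, 3.5, 3.6, 3.7, 3.8, 3.9, 3.9, 4.0, 4.1, 4.2, 4.5, 4.6.
n = 18.
P10: r = 1.9; ranks 1–2 are 2.3, 2.4; interpolating gives 2.39.
P90: r = 17.1; ranks 17–18 are 4.5, 4.6; interpolating gives 4.51.
Difference: 4.51 − 2.39 = 2.12.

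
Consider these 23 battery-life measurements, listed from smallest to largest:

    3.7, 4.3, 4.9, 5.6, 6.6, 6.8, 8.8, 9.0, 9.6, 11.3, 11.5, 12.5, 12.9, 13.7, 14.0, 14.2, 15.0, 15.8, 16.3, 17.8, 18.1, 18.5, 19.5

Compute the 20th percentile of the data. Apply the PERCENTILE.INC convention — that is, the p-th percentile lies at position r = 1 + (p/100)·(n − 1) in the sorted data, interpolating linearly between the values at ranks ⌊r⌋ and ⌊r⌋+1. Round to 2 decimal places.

n = 23.
r = 1 + (20/100)·(23 − 1) = 1 + 4.4 = 5.4.
Rank 5 is 6.6 and rank 6 is 6.8.
Interpolate: 6.6 + 0.4·(6.8 − 6.6) = 6.6 + 0.4·0.2 = 6.68.

6.68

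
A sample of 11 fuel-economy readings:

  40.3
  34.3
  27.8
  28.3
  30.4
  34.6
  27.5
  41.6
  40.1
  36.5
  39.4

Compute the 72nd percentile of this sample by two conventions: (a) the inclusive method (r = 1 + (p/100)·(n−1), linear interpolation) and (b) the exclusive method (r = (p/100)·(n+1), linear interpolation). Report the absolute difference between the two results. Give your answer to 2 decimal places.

0.31

Sorted: 27.5, 27.8, 28.3, 30.4, 34.3, 34.6, 36.5, 39.4, 40.1, 40.3, 41.6.
n = 11.
(a) r = 8.2; between ranks 8 (39.4) and 9 (40.1): 39.54.
(b) r = 8.64; between ranks 8 (39.4) and 9 (40.1): 39.848.
|39.54 − 39.848| = 0.308.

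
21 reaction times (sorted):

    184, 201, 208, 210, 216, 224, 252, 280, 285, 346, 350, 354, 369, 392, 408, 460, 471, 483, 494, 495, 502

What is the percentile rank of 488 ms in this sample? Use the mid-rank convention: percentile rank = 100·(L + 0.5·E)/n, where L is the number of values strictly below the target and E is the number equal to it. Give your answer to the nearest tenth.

85.7

Count below 488: L = 18; count equal: E = 0; n = 21.
Percentile rank = 100·(18 + 0.5·0)/21 = 100·18/21 = 85.71.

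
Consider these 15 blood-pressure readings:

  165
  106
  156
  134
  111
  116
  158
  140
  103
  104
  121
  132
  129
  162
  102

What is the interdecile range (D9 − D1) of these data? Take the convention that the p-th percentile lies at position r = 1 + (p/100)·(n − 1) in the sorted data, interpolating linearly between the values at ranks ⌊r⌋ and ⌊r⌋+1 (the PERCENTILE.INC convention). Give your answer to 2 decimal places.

Sorted: 102, 103, 104, 106, 111, 116, 121, 129, 132, 134, 140, 156, 158, 162, 165.
n = 15.
P10: r = 2.4; ranks 2–3 are 103, 104; interpolating gives 103.4.
P90: r = 13.6; ranks 13–14 are 158, 162; interpolating gives 160.4.
Difference: 160.4 − 103.4 = 57.

57.00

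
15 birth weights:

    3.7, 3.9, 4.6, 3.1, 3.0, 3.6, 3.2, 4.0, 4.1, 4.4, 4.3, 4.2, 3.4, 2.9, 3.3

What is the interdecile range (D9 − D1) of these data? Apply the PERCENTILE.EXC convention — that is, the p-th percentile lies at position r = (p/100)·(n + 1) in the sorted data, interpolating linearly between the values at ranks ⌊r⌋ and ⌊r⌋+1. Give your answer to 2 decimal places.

1.52

Sorted: 2.9, 3.0, 3.1, 3.2, 3.3, 3.4, 3.6, 3.7, 3.9, 4.0, 4.1, 4.2, 4.3, 4.4, 4.6.
n = 15.
P10: r = 1.6; ranks 1–2 are 2.9, 3.0; interpolating gives 2.96.
P90: r = 14.4; ranks 14–15 are 4.4, 4.6; interpolating gives 4.48.
Difference: 4.48 − 2.96 = 1.52.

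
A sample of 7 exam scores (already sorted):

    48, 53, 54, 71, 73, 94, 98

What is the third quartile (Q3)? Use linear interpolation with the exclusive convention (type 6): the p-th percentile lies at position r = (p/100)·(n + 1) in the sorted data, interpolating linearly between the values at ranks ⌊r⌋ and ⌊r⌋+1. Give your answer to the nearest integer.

n = 7.
r = (75/100)·(7 + 1) = 6.
r is an integer, so P75 is the value at rank 6: 94.

94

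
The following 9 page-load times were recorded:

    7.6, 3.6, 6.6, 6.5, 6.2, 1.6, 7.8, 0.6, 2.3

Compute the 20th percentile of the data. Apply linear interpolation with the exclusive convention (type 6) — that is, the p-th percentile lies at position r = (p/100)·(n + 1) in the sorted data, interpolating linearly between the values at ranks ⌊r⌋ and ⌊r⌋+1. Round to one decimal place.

Sorted: 0.6, 1.6, 2.3, 3.6, 6.2, 6.5, 6.6, 7.6, 7.8.
n = 9.
r = (20/100)·(9 + 1) = 2.
r is an integer, so P20 is the value at rank 2: 1.6.

1.6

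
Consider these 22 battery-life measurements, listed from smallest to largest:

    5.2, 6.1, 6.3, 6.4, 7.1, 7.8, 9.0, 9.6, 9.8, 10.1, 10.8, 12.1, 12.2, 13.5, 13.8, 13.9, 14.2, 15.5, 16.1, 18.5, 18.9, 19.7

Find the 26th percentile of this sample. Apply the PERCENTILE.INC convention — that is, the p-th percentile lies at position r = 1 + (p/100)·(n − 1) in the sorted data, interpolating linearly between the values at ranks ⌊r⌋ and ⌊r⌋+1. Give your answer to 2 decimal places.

n = 22.
r = 1 + (26/100)·(22 − 1) = 1 + 5.46 = 6.46.
Rank 6 is 7.8 and rank 7 is 9.0.
Interpolate: 7.8 + 0.46·(9.0 − 7.8) = 7.8 + 0.46·1.2 = 8.352.

8.35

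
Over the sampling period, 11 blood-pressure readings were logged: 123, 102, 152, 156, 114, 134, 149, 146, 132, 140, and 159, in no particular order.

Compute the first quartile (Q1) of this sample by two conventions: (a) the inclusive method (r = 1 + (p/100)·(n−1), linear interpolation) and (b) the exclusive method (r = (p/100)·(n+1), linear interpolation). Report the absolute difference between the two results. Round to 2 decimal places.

4.50

Sorted: 102, 114, 123, 132, 134, 140, 146, 149, 152, 156, 159.
n = 11.
(a) r = 3.5; between ranks 3 (123) and 4 (132): 127.5.
(b) r = 3 → value at rank 3 = 123.
|127.5 − 123| = 4.5.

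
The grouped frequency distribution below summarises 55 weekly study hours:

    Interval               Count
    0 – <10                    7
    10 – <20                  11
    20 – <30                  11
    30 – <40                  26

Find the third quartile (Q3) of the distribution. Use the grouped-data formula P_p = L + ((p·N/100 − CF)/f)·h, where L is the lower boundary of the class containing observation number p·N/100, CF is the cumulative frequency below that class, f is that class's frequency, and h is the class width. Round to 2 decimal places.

N = 55; target position k = 75/100 · 55 = 41.25.
Cumulative frequencies: 7, 18, 29, 55.
Observation 41.25 falls in the class 30 – <40.
L = 30, CF = 29, f = 26, h = 10.
P75 = 30 + ((41.25 − 29)/26)·10 = 30 + 4.71154 = 34.7115.

34.71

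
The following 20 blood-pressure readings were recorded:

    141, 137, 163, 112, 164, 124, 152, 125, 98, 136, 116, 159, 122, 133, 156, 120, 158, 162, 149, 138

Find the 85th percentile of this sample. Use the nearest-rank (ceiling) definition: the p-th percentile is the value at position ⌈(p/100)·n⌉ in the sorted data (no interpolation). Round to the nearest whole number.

Sorted: 98, 112, 116, 120, 122, 124, 125, 133, 136, 137, 138, 141, 149, 152, 156, 158, 159, 162, 163, 164.
n = 20.
Position = ⌈85/100 · 20⌉ = ⌈17⌉ = 17.
The value at rank 17 is 159.

159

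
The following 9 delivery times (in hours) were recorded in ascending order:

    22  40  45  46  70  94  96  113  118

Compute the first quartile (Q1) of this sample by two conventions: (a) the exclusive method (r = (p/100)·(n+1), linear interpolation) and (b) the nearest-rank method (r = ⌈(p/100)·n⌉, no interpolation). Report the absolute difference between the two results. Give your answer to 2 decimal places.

2.50

n = 9.
(a) r = 2.5; between ranks 2 (40) and 3 (45): 42.5.
(b) the nearest-rank method: rank 3 → 45.
|42.5 − 45| = 2.5.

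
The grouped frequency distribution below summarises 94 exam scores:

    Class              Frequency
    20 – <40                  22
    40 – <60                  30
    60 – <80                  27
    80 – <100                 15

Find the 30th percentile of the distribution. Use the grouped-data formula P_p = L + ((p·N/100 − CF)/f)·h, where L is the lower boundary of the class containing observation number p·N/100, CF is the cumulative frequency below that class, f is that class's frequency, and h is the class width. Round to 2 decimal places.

N = 94; target position k = 30/100 · 94 = 28.2.
Cumulative frequencies: 22, 52, 79, 94.
Observation 28.2 falls in the class 40 – <60.
L = 40, CF = 22, f = 30, h = 20.
P30 = 40 + ((28.2 − 22)/30)·20 = 40 + 4.13333 = 44.1333.

44.13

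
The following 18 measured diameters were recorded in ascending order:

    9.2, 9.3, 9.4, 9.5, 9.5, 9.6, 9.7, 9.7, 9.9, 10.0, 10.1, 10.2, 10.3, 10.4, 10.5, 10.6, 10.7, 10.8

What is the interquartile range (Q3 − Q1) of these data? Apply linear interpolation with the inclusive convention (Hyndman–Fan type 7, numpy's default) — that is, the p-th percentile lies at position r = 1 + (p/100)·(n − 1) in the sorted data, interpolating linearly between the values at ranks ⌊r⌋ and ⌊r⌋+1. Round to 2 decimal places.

0.85

n = 18.
P25: r = 5.25; ranks 5–6 are 9.5, 9.6; interpolating gives 9.525.
P75: r = 13.75; ranks 13–14 are 10.3, 10.4; interpolating gives 10.375.
Difference: 10.375 − 9.525 = 0.85.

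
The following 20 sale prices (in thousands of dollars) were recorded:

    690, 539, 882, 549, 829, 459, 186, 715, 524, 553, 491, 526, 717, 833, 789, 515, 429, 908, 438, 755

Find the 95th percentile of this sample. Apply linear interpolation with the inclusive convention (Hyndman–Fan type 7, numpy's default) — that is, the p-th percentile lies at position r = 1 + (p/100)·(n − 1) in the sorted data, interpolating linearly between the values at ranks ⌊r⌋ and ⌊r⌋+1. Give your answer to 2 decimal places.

883.30

Sorted: 186, 429, 438, 459, 491, 515, 524, 526, 539, 549, 553, 690, 715, 717, 755, 789, 829, 833, 882, 908.
n = 20.
r = 1 + (95/100)·(20 − 1) = 1 + 18.05 = 19.05.
Rank 19 is 882 and rank 20 is 908.
Interpolate: 882 + 0.05·(908 − 882) = 882 + 0.05·26 = 883.3.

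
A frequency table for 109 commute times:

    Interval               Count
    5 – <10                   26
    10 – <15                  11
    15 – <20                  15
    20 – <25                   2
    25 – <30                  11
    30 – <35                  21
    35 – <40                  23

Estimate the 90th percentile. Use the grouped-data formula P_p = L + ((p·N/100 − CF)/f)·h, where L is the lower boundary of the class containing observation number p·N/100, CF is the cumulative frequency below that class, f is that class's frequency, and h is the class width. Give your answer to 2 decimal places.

N = 109; target position k = 90/100 · 109 = 98.1.
Cumulative frequencies: 26, 37, 52, 54, 65, 86, 109.
Observation 98.1 falls in the class 35 – <40.
L = 35, CF = 86, f = 23, h = 5.
P90 = 35 + ((98.1 − 86)/23)·5 = 35 + 2.63043 = 37.6304.

37.63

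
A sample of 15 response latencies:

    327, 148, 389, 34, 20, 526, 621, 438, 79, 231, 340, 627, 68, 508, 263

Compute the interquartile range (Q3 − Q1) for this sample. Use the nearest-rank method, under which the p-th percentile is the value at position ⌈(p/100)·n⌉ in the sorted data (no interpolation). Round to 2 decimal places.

429.00

Sorted: 20, 34, 68, 79, 148, 231, 263, 327, 340, 389, 438, 508, 526, 621, 627.
n = 15.
P25: rank ⌈25/100·15⌉ = 4 → 79.
P75: rank ⌈75/100·15⌉ = 12 → 508.
Difference: 508 − 79 = 429.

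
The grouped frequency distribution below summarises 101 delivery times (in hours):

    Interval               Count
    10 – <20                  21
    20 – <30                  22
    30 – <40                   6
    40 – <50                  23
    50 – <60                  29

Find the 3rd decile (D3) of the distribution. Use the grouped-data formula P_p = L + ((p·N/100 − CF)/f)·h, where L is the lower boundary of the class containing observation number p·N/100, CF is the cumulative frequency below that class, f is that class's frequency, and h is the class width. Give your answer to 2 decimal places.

N = 101; target position k = 30/100 · 101 = 30.3.
Cumulative frequencies: 21, 43, 49, 72, 101.
Observation 30.3 falls in the class 20 – <30.
L = 20, CF = 21, f = 22, h = 10.
P30 = 20 + ((30.3 − 21)/22)·10 = 20 + 4.22727 = 24.2273.

24.23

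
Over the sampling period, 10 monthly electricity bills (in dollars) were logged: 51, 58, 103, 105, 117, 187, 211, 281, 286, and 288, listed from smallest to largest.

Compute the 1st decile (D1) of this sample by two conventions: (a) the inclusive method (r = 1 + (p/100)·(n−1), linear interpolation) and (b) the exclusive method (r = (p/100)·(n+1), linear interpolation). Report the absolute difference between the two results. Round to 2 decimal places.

n = 10.
(a) r = 1.9; between ranks 1 (51) and 2 (58): 57.3.
(b) r = 1.1; between ranks 1 (51) and 2 (58): 51.7.
|57.3 − 51.7| = 5.6.

5.60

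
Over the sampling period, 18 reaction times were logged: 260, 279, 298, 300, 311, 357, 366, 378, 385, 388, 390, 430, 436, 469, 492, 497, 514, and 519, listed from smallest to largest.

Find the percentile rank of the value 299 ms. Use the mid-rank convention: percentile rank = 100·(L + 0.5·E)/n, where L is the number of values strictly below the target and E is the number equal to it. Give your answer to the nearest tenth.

16.7

Count below 299: L = 3; count equal: E = 0; n = 18.
Percentile rank = 100·(3 + 0.5·0)/18 = 100·3/18 = 16.67.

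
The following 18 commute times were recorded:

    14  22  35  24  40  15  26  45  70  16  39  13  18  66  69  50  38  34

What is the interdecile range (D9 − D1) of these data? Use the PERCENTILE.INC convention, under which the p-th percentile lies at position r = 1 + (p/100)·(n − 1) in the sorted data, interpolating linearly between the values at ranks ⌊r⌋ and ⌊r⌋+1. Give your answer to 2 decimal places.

52.20

Sorted: 13, 14, 15, 16, 18, 22, 24, 26, 34, 35, 38, 39, 40, 45, 50, 66, 69, 70.
n = 18.
P10: r = 2.7; ranks 2–3 are 14, 15; interpolating gives 14.7.
P90: r = 16.3; ranks 16–17 are 66, 69; interpolating gives 66.9.
Difference: 66.9 − 14.7 = 52.2.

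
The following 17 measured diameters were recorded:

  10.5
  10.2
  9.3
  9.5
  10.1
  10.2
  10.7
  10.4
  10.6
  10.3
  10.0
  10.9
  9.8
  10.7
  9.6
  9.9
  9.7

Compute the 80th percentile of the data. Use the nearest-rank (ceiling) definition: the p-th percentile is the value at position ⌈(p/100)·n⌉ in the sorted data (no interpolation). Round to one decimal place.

Sorted: 9.3, 9.5, 9.6, 9.7, 9.8, 9.9, 10.0, 10.1, 10.2, 10.2, 10.3, 10.4, 10.5, 10.6, 10.7, 10.7, 10.9.
n = 17.
Position = ⌈80/100 · 17⌉ = ⌈13.6⌉ = 14.
The value at rank 14 is 10.6.

10.6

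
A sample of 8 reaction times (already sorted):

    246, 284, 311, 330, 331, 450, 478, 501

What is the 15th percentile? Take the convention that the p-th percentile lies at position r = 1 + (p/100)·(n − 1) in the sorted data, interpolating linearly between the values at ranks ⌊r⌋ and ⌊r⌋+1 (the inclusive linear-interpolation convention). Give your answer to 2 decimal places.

n = 8.
r = 1 + (15/100)·(8 − 1) = 1 + 1.05 = 2.05.
Rank 2 is 284 and rank 3 is 311.
Interpolate: 284 + 0.05·(311 − 284) = 284 + 0.05·27 = 285.35.

285.35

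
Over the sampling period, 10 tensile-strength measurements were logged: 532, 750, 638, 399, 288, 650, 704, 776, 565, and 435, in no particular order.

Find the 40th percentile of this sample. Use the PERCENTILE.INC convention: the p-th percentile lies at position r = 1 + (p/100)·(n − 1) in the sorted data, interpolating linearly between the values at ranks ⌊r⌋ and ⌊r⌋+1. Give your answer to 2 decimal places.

Sorted: 288, 399, 435, 532, 565, 638, 650, 704, 750, 776.
n = 10.
r = 1 + (40/100)·(10 − 1) = 1 + 3.6 = 4.6.
Rank 4 is 532 and rank 5 is 565.
Interpolate: 532 + 0.6·(565 − 532) = 532 + 0.6·33 = 551.8.

551.80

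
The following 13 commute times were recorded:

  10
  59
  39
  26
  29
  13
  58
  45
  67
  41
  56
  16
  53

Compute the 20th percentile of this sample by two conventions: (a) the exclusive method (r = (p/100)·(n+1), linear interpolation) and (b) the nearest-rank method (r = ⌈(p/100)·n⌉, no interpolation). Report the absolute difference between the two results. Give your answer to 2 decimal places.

Sorted: 10, 13, 16, 26, 29, 39, 41, 45, 53, 56, 58, 59, 67.
n = 13.
(a) r = 2.8; between ranks 2 (13) and 3 (16): 15.4.
(b) the nearest-rank method: rank 3 → 16.
|15.4 − 16| = 0.6.

0.60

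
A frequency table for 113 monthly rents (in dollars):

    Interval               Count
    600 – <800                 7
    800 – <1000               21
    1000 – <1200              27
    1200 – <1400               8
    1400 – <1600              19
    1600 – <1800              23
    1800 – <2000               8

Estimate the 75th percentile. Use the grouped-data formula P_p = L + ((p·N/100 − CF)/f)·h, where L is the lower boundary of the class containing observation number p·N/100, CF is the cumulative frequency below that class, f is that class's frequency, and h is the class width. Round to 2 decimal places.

N = 113; target position k = 75/100 · 113 = 84.75.
Cumulative frequencies: 7, 28, 55, 63, 82, 105, 113.
Observation 84.75 falls in the class 1600 – <1800.
L = 1600, CF = 82, f = 23, h = 200.
P75 = 1600 + ((84.75 − 82)/23)·200 = 1600 + 23.913 = 1623.91.

1623.91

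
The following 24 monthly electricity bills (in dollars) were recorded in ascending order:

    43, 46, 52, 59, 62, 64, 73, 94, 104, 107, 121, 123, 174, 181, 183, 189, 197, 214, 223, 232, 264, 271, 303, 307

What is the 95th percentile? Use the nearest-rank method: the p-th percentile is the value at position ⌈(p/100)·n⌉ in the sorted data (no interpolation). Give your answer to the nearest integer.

303

n = 24.
Position = ⌈95/100 · 24⌉ = ⌈22.8⌉ = 23.
The value at rank 23 is 303.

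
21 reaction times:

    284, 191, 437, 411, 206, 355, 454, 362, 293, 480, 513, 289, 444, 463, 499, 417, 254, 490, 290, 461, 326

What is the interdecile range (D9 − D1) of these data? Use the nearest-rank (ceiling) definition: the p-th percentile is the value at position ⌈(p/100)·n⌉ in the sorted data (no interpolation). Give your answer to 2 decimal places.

Sorted: 191, 206, 254, 284, 289, 290, 293, 326, 355, 362, 411, 417, 437, 444, 454, 461, 463, 480, 490, 499, 513.
n = 21.
P10: rank ⌈10/100·21⌉ = 3 → 254.
P90: rank ⌈90/100·21⌉ = 19 → 490.
Difference: 490 − 254 = 236.

236.00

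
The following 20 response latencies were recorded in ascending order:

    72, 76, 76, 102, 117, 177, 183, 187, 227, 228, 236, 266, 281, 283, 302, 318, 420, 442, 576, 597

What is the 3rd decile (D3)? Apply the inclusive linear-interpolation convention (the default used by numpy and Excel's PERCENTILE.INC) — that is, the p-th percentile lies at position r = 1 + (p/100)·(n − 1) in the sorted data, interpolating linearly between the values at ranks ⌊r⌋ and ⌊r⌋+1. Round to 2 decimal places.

181.20

n = 20.
r = 1 + (30/100)·(20 − 1) = 1 + 5.7 = 6.7.
Rank 6 is 177 and rank 7 is 183.
Interpolate: 177 + 0.7·(183 − 177) = 177 + 0.7·6 = 181.2.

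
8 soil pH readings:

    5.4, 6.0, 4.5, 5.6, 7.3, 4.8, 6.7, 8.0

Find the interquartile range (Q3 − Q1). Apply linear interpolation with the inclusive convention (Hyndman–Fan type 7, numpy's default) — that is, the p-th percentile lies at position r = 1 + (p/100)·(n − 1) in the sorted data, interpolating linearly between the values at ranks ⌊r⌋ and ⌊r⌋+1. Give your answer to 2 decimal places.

Sorted: 4.5, 4.8, 5.4, 5.6, 6.0, 6.7, 7.3, 8.0.
n = 8.
P25: r = 2.75; ranks 2–3 are 4.8, 5.4; interpolating gives 5.25.
P75: r = 6.25; ranks 6–7 are 6.7, 7.3; interpolating gives 6.85.
Difference: 6.85 − 5.25 = 1.6.

1.60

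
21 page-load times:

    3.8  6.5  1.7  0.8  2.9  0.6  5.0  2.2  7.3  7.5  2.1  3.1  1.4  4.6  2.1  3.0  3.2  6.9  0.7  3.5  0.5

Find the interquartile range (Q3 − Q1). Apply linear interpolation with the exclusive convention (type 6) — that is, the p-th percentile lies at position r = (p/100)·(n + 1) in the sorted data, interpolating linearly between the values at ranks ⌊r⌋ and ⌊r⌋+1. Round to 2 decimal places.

Sorted: 0.5, 0.6, 0.7, 0.8, 1.4, 1.7, 2.1, 2.1, 2.2, 2.9, 3.0, 3.1, 3.2, 3.5, 3.8, 4.6, 5.0, 6.5, 6.9, 7.3, 7.5.
n = 21.
P25: r = 5.5; ranks 5–6 are 1.4, 1.7; interpolating gives 1.55.
P75: r = 16.5; ranks 16–17 are 4.6, 5.0; interpolating gives 4.8.
Difference: 4.8 − 1.55 = 3.25.

3.25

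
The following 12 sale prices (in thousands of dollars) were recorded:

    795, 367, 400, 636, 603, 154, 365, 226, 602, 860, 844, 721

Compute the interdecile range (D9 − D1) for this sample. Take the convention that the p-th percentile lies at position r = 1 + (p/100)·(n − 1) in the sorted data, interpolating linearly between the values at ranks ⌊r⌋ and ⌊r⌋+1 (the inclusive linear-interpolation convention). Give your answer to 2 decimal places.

Sorted: 154, 226, 365, 367, 400, 602, 603, 636, 721, 795, 844, 860.
n = 12.
P10: r = 2.1; ranks 2–3 are 226, 365; interpolating gives 239.9.
P90: r = 10.9; ranks 10–11 are 795, 844; interpolating gives 839.1.
Difference: 839.1 − 239.9 = 599.2.

599.20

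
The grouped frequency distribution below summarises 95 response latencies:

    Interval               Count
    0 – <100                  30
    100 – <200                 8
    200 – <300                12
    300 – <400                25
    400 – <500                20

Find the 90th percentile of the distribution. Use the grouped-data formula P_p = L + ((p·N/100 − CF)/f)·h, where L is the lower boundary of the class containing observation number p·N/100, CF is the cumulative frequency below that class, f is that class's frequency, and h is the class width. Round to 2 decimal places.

N = 95; target position k = 90/100 · 95 = 85.5.
Cumulative frequencies: 30, 38, 50, 75, 95.
Observation 85.5 falls in the class 400 – <500.
L = 400, CF = 75, f = 20, h = 100.
P90 = 400 + ((85.5 − 75)/20)·100 = 400 + 52.5 = 452.5.

452.50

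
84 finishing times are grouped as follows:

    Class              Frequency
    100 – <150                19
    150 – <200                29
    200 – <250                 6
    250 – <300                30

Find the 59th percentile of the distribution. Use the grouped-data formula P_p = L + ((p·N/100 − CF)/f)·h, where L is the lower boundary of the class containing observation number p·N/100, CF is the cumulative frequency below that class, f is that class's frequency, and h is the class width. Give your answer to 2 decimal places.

213.00

N = 84; target position k = 59/100 · 84 = 49.56.
Cumulative frequencies: 19, 48, 54, 84.
Observation 49.56 falls in the class 200 – <250.
L = 200, CF = 48, f = 6, h = 50.
P59 = 200 + ((49.56 − 48)/6)·50 = 200 + 13 = 213.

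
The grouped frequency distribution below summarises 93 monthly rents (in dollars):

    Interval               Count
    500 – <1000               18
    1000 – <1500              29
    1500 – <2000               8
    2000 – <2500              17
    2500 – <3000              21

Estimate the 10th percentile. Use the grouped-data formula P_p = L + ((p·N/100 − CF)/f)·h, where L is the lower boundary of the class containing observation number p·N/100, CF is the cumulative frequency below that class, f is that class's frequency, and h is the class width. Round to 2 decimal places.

758.33

N = 93; target position k = 10/100 · 93 = 9.3.
Cumulative frequencies: 18, 47, 55, 72, 93.
Observation 9.3 falls in the class 500 – <1000.
L = 500, CF = 0, f = 18, h = 500.
P10 = 500 + ((9.3 − 0)/18)·500 = 500 + 258.333 = 758.333.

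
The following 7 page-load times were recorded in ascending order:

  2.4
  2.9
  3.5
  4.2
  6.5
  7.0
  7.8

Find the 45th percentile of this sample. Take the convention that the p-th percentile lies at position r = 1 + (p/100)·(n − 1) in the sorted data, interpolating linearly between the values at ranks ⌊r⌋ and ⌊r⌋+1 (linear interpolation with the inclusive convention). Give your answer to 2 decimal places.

n = 7.
r = 1 + (45/100)·(7 − 1) = 1 + 2.7 = 3.7.
Rank 3 is 3.5 and rank 4 is 4.2.
Interpolate: 3.5 + 0.7·(4.2 − 3.5) = 3.5 + 0.7·0.7 = 3.99.

3.99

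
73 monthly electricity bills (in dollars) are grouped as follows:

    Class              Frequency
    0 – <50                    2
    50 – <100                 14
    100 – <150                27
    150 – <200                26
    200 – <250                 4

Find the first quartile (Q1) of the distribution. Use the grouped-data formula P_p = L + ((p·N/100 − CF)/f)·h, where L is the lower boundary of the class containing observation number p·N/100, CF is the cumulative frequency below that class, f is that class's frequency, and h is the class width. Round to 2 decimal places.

104.17

N = 73; target position k = 25/100 · 73 = 18.25.
Cumulative frequencies: 2, 16, 43, 69, 73.
Observation 18.25 falls in the class 100 – <150.
L = 100, CF = 16, f = 27, h = 50.
P25 = 100 + ((18.25 − 16)/27)·50 = 100 + 4.16667 = 104.167.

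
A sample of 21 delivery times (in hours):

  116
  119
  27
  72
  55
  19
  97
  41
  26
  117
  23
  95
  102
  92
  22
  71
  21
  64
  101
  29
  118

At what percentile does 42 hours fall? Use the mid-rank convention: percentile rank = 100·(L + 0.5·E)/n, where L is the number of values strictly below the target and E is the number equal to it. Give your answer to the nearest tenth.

38.1

Sorted: 19, 21, 22, 23, 26, 27, 29, 41, 55, 64, 71, 72, 92, 95, 97, 101, 102, 116, 117, 118, 119.
Count below 42: L = 8; count equal: E = 0; n = 21.
Percentile rank = 100·(8 + 0.5·0)/21 = 100·8/21 = 38.1.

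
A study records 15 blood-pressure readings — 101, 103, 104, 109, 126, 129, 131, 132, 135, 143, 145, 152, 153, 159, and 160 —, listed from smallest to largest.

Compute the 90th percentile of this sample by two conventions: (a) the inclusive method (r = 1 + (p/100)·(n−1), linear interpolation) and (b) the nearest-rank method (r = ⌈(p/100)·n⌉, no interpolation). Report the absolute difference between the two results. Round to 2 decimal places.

n = 15.
(a) r = 13.6; between ranks 13 (153) and 14 (159): 156.6.
(b) the nearest-rank method: rank 14 → 159.
|156.6 − 159| = 2.4.

2.40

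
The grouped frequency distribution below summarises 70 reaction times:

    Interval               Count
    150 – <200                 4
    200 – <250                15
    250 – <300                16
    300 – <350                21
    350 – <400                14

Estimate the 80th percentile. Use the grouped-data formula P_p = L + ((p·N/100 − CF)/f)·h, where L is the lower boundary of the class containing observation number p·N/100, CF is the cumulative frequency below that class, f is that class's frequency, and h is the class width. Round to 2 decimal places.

350.00

N = 70; target position k = 80/100 · 70 = 56.
Cumulative frequencies: 4, 19, 35, 56, 70.
Observation 56 falls in the class 300 – <350.
L = 300, CF = 35, f = 21, h = 50.
P80 = 300 + ((56 − 35)/21)·50 = 300 + 50 = 350.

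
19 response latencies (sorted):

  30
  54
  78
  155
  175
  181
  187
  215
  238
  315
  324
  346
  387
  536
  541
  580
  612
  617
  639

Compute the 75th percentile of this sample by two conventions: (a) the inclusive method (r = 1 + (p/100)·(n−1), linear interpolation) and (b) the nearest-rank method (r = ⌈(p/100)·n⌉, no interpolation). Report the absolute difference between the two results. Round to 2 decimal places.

2.50

n = 19.
(a) r = 14.5; between ranks 14 (536) and 15 (541): 538.5.
(b) the nearest-rank method: rank 15 → 541.
|538.5 − 541| = 2.5.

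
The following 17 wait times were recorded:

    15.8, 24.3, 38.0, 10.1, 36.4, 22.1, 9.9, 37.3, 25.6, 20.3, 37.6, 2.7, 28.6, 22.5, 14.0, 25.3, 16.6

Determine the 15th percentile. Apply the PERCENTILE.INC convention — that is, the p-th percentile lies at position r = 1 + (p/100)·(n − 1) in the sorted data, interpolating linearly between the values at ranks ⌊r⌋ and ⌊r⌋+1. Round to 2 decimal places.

11.66

Sorted: 2.7, 9.9, 10.1, 14.0, 15.8, 16.6, 20.3, 22.1, 22.5, 24.3, 25.3, 25.6, 28.6, 36.4, 37.3, 37.6, 38.0.
n = 17.
r = 1 + (15/100)·(17 − 1) = 1 + 2.4 = 3.4.
Rank 3 is 10.1 and rank 4 is 14.0.
Interpolate: 10.1 + 0.4·(14.0 − 10.1) = 10.1 + 0.4·3.9 = 11.66.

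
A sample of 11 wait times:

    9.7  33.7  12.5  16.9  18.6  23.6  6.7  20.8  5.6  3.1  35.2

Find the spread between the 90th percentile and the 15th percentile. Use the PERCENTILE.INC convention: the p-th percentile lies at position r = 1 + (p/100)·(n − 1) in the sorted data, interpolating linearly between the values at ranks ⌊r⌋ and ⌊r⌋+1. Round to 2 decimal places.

27.55

Sorted: 3.1, 5.6, 6.7, 9.7, 12.5, 16.9, 18.6, 20.8, 23.6, 33.7, 35.2.
n = 11.
P15: r = 2.5; ranks 2–3 are 5.6, 6.7; interpolating gives 6.15.
P90: r = 10 (integer) → 33.7.
Difference: 33.7 − 6.15 = 27.55.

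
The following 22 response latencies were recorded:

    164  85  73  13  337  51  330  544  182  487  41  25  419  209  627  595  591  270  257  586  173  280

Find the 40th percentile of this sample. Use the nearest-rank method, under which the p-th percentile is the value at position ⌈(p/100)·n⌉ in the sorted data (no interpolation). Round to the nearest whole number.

Sorted: 13, 25, 41, 51, 73, 85, 164, 173, 182, 209, 257, 270, 280, 330, 337, 419, 487, 544, 586, 591, 595, 627.
n = 22.
Position = ⌈40/100 · 22⌉ = ⌈8.8⌉ = 9.
The value at rank 9 is 182.

182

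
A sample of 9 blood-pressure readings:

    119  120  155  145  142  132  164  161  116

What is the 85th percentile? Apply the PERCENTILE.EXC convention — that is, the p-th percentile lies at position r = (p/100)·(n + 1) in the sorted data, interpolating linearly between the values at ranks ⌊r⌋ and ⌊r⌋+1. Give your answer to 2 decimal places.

162.50

Sorted: 116, 119, 120, 132, 142, 145, 155, 161, 164.
n = 9.
r = (85/100)·(9 + 1) = 8.5.
Rank 8 is 161 and rank 9 is 164.
Interpolate: 161 + 0.5·(164 − 161) = 161 + 0.5·3 = 162.5.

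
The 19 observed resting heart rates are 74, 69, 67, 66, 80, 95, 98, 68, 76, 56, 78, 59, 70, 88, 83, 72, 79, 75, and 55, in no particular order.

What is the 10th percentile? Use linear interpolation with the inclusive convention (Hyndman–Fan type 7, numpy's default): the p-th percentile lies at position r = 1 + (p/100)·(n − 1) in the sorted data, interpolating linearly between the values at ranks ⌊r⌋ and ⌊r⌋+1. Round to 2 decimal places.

58.40

Sorted: 55, 56, 59, 66, 67, 68, 69, 70, 72, 74, 75, 76, 78, 79, 80, 83, 88, 95, 98.
n = 19.
r = 1 + (10/100)·(19 − 1) = 1 + 1.8 = 2.8.
Rank 2 is 56 and rank 3 is 59.
Interpolate: 56 + 0.8·(59 − 56) = 56 + 0.8·3 = 58.4.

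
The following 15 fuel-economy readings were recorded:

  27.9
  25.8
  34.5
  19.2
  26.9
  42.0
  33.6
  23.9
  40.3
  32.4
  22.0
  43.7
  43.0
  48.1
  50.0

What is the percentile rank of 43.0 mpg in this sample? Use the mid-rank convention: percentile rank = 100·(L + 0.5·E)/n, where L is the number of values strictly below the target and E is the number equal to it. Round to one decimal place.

76.7

Sorted: 19.2, 22.0, 23.9, 25.8, 26.9, 27.9, 32.4, 33.6, 34.5, 40.3, 42.0, 43.0, 43.7, 48.1, 50.0.
Count below 43.0: L = 11; count equal: E = 1; n = 15.
Percentile rank = 100·(11 + 0.5·1)/15 = 100·11.5/15 = 76.67.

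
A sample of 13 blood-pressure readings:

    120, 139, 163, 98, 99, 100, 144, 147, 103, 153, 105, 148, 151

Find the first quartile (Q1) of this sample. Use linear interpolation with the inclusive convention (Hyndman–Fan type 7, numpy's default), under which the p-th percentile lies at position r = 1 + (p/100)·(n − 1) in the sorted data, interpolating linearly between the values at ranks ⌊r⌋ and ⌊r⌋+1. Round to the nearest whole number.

Sorted: 98, 99, 100, 103, 105, 120, 139, 144, 147, 148, 151, 153, 163.
n = 13.
r = 1 + (25/100)·(13 − 1) = 1 + 3 = 4.
r is an integer, so P25 is the value at rank 4: 103.

103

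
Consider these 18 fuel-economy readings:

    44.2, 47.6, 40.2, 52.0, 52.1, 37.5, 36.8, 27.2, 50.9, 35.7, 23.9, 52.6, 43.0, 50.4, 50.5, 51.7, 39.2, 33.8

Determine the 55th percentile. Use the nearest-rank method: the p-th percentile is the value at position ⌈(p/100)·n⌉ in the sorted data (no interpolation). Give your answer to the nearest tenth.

44.2

Sorted: 23.9, 27.2, 33.8, 35.7, 36.8, 37.5, 39.2, 40.2, 43.0, 44.2, 47.6, 50.4, 50.5, 50.9, 51.7, 52.0, 52.1, 52.6.
n = 18.
Position = ⌈55/100 · 18⌉ = ⌈9.9⌉ = 10.
The value at rank 10 is 44.2.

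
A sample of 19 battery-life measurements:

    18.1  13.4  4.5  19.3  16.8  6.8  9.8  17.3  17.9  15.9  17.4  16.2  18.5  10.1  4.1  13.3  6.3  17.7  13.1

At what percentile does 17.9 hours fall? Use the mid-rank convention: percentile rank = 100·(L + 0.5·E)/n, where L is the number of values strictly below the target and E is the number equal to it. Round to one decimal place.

Sorted: 4.1, 4.5, 6.3, 6.8, 9.8, 10.1, 13.1, 13.3, 13.4, 15.9, 16.2, 16.8, 17.3, 17.4, 17.7, 17.9, 18.1, 18.5, 19.3.
Count below 17.9: L = 15; count equal: E = 1; n = 19.
Percentile rank = 100·(15 + 0.5·1)/19 = 100·15.5/19 = 81.58.

81.6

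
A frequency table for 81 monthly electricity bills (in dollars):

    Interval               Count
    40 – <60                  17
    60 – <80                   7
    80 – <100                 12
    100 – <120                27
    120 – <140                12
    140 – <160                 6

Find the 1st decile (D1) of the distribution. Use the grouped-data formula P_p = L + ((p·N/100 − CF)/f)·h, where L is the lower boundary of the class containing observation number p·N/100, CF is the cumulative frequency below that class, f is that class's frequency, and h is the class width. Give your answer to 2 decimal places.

49.53

N = 81; target position k = 10/100 · 81 = 8.1.
Cumulative frequencies: 17, 24, 36, 63, 75, 81.
Observation 8.1 falls in the class 40 – <60.
L = 40, CF = 0, f = 17, h = 20.
P10 = 40 + ((8.1 − 0)/17)·20 = 40 + 9.52941 = 49.5294.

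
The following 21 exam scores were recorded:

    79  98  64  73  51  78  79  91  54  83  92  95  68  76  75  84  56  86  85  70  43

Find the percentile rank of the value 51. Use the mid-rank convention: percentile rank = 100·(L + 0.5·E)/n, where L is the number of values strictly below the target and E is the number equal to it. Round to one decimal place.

Sorted: 43, 51, 54, 56, 64, 68, 70, 73, 75, 76, 78, 79, 79, 83, 84, 85, 86, 91, 92, 95, 98.
Count below 51: L = 1; count equal: E = 1; n = 21.
Percentile rank = 100·(1 + 0.5·1)/21 = 100·1.5/21 = 7.143.

7.1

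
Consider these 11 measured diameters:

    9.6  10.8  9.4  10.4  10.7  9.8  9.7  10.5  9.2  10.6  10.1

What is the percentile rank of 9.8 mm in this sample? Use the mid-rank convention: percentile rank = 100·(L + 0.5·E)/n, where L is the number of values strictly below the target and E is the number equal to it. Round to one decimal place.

40.9

Sorted: 9.2, 9.4, 9.6, 9.7, 9.8, 10.1, 10.4, 10.5, 10.6, 10.7, 10.8.
Count below 9.8: L = 4; count equal: E = 1; n = 11.
Percentile rank = 100·(4 + 0.5·1)/11 = 100·4.5/11 = 40.91.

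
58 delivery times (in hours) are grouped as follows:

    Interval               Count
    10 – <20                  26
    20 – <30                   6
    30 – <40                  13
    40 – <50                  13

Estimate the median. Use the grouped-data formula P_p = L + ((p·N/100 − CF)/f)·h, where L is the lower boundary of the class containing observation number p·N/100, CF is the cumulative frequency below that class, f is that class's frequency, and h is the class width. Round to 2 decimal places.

N = 58; target position k = 50/100 · 58 = 29.
Cumulative frequencies: 26, 32, 45, 58.
Observation 29 falls in the class 20 – <30.
L = 20, CF = 26, f = 6, h = 10.
P50 = 20 + ((29 − 26)/6)·10 = 20 + 5 = 25.

25.00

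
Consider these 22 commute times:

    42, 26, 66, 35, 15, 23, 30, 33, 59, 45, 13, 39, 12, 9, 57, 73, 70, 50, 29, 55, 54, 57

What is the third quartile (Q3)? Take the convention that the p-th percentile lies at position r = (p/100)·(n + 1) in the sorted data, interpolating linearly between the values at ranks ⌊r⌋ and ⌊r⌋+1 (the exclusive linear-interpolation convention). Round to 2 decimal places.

Sorted: 9, 12, 13, 15, 23, 26, 29, 30, 33, 35, 39, 42, 45, 50, 54, 55, 57, 57, 59, 66, 70, 73.
n = 22.
r = (75/100)·(22 + 1) = 17.25.
Rank 17 is 57 and rank 18 is 57.
Interpolate: 57 + 0.25·(57 − 57) = 57 + 0.25·0 = 57.

57.00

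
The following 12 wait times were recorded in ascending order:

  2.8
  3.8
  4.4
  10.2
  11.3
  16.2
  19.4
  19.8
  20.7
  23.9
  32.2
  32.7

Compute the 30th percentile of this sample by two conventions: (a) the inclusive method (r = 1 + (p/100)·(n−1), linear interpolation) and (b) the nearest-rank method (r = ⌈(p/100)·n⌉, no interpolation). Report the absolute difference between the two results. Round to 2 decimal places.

0.33

n = 12.
(a) r = 4.3; between ranks 4 (10.2) and 5 (11.3): 10.53.
(b) the nearest-rank method: rank 4 → 10.2.
|10.53 − 10.2| = 0.33.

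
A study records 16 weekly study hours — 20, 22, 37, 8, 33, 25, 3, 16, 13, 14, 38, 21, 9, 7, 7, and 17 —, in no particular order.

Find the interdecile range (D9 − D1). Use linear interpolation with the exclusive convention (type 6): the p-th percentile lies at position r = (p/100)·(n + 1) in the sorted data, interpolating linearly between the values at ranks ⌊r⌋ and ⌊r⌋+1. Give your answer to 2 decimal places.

Sorted: 3, 7, 7, 8, 9, 13, 14, 16, 17, 20, 21, 22, 25, 33, 37, 38.
n = 16.
P10: r = 1.7; ranks 1–2 are 3, 7; interpolating gives 5.8.
P90: r = 15.3; ranks 15–16 are 37, 38; interpolating gives 37.3.
Difference: 37.3 − 5.8 = 31.5.

31.50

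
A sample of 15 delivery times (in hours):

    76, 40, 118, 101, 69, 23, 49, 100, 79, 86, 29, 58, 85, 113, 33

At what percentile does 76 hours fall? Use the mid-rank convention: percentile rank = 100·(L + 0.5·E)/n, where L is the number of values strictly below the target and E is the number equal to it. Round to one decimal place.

50.0

Sorted: 23, 29, 33, 40, 49, 58, 69, 76, 79, 85, 86, 100, 101, 113, 118.
Count below 76: L = 7; count equal: E = 1; n = 15.
Percentile rank = 100·(7 + 0.5·1)/15 = 100·7.5/15 = 50.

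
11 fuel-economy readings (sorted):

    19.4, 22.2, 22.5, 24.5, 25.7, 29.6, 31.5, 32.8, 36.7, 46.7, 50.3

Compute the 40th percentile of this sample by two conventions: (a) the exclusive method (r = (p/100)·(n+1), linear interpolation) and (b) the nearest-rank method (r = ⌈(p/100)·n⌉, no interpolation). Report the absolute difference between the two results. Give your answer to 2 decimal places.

0.24

n = 11.
(a) r = 4.8; between ranks 4 (24.5) and 5 (25.7): 25.46.
(b) the nearest-rank method: rank 5 → 25.7.
|25.46 − 25.7| = 0.24.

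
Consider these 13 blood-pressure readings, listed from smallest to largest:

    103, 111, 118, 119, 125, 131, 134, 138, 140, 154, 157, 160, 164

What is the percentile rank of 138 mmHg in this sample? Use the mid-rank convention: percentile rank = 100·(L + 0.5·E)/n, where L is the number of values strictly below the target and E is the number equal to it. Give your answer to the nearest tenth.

57.7

Count below 138: L = 7; count equal: E = 1; n = 13.
Percentile rank = 100·(7 + 0.5·1)/13 = 100·7.5/13 = 57.69.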